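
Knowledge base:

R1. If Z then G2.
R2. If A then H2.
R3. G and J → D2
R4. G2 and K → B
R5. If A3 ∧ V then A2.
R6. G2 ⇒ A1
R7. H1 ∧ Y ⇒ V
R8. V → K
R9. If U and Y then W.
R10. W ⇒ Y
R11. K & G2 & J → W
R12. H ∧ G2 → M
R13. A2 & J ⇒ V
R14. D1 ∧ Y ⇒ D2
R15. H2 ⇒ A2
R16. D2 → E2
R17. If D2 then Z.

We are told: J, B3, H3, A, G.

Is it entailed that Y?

H2  (by R2: A)
D2  (by R3: G, J)
A2  (by R15: H2)
Z  (by R17: D2)
G2  (by R1: Z)
V  (by R13: A2, J)
K  (by R8: V)
W  (by R11: K, G2, J)
Y  (by R10: W)

Yes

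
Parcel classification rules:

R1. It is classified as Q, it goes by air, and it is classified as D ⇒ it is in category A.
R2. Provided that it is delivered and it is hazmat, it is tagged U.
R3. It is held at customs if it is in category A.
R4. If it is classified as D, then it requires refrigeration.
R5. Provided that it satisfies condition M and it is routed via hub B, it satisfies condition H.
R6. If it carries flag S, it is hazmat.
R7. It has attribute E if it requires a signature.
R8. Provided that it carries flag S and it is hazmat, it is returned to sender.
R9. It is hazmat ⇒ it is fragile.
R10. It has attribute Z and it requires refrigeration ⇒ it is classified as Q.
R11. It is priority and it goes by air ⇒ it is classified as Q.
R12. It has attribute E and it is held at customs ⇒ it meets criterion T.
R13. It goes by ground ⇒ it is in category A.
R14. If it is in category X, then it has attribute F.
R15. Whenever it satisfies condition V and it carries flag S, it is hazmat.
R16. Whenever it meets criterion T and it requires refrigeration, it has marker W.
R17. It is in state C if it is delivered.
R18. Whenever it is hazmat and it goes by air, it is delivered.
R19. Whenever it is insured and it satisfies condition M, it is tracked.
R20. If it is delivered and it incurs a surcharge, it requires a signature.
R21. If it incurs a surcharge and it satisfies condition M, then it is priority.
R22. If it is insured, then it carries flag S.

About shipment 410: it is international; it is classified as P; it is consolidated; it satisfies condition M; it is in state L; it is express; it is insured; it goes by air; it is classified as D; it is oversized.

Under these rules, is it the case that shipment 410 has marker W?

No

Forward chaining from the given facts derives: requires refrigeration, is tracked, carries flag S, is hazmat, is returned to sender, is fragile, is delivered, is tagged U, is in state C.
The only rule concluding "it has marker W" is R16, which needs "it meets criterion T"; that is never established.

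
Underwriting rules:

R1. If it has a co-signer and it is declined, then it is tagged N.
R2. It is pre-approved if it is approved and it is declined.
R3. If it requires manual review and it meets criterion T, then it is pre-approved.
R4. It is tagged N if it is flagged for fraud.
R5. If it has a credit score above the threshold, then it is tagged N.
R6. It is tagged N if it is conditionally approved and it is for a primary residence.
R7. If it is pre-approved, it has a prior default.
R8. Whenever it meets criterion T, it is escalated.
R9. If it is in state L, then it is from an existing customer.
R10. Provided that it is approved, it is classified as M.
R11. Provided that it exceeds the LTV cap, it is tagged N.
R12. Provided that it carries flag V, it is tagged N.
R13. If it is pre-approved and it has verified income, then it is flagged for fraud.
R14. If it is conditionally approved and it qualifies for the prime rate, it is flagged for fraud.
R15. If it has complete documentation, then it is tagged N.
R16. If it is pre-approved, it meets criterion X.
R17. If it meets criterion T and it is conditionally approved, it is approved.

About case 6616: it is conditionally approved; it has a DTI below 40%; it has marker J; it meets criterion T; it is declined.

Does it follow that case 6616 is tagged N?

No

Forward chaining from the given facts derives: is escalated, is approved, is pre-approved, has a prior default, is classified as M, meets criterion X.
Rules concluding "it is tagged N": R1 needs "it has a co-signer"; R4 needs "it is flagged for fraud"; R5 needs "it has a credit score above the threshold"; R6 needs "it is for a primary residence"; R11 needs "it exceeds the LTV cap"; R12 needs "it carries flag V"; R15 needs "it has complete documentation" — none of these are established.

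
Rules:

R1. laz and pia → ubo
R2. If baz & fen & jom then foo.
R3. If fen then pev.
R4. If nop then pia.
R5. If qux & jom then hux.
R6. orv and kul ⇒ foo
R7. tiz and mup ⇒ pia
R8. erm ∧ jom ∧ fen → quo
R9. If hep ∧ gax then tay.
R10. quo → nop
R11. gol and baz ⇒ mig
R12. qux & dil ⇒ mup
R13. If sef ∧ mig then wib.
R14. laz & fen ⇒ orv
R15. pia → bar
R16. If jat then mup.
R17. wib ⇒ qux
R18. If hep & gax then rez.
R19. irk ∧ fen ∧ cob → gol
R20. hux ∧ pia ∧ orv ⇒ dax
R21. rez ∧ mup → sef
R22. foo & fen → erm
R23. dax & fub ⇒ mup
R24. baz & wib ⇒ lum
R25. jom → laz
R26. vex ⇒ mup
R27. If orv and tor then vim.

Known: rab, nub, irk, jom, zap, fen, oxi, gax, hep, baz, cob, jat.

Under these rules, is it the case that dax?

Yes

foo  (by R2: baz, fen, jom)
mup  (by R16: jat)
rez  (by R18: hep, gax)
gol  (by R19: irk, fen, cob)
sef  (by R21: rez, mup)
erm  (by R22: foo, fen)
laz  (by R25: jom)
quo  (by R8: erm, jom, fen)
nop  (by R10: quo)
mig  (by R11: gol, baz)
wib  (by R13: sef, mig)
orv  (by R14: laz, fen)
qux  (by R17: wib)
pia  (by R4: nop)
hux  (by R5: qux, jom)
dax  (by R20: hux, pia, orv)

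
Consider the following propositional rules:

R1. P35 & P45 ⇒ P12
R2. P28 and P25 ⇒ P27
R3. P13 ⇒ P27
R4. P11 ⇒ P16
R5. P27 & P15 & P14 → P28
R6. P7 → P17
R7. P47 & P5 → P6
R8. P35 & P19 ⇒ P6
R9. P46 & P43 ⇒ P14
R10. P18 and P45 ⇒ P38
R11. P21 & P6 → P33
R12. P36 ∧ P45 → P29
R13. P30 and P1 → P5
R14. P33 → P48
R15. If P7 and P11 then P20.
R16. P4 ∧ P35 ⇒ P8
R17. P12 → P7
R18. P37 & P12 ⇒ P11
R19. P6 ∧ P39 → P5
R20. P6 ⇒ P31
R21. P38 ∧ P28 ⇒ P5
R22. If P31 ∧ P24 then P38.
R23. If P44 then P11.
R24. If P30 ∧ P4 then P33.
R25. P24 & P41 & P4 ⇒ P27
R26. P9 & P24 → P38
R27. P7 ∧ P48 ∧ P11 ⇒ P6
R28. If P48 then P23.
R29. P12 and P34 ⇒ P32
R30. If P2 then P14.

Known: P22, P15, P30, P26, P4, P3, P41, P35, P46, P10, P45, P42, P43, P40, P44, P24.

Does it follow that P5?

Yes

P12  (by R1: P35, P45)
P14  (by R9: P46, P43)
P7  (by R17: P12)
P11  (by R23: P44)
P33  (by R24: P30, P4)
P27  (by R25: P24, P41, P4)
P28  (by R5: P27, P15, P14)
P48  (by R14: P33)
P6  (by R27: P7, P48, P11)
P31  (by R20: P6)
P38  (by R22: P31, P24)
P5  (by R21: P38, P28)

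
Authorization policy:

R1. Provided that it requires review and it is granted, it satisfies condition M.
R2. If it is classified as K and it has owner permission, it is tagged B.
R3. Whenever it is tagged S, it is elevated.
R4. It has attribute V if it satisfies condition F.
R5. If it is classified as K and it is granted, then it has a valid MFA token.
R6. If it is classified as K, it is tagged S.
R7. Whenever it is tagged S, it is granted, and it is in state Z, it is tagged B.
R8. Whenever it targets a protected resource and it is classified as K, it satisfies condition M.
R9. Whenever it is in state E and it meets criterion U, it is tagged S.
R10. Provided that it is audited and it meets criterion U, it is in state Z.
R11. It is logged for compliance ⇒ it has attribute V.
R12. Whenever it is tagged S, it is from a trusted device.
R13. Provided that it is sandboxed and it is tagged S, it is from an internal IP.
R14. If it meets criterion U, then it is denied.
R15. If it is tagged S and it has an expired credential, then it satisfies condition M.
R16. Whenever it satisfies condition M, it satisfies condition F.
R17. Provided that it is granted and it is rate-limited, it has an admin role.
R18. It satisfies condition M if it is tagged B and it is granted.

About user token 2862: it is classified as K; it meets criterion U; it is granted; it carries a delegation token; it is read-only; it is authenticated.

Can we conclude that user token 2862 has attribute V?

Forward chaining from the given facts derives: has a valid MFA token, is tagged S, is from a trusted device, is denied, is elevated.
Rules concluding "it has attribute V": R4 needs "it satisfies condition F"; R11 needs "it is logged for compliance" — none of these are established.

No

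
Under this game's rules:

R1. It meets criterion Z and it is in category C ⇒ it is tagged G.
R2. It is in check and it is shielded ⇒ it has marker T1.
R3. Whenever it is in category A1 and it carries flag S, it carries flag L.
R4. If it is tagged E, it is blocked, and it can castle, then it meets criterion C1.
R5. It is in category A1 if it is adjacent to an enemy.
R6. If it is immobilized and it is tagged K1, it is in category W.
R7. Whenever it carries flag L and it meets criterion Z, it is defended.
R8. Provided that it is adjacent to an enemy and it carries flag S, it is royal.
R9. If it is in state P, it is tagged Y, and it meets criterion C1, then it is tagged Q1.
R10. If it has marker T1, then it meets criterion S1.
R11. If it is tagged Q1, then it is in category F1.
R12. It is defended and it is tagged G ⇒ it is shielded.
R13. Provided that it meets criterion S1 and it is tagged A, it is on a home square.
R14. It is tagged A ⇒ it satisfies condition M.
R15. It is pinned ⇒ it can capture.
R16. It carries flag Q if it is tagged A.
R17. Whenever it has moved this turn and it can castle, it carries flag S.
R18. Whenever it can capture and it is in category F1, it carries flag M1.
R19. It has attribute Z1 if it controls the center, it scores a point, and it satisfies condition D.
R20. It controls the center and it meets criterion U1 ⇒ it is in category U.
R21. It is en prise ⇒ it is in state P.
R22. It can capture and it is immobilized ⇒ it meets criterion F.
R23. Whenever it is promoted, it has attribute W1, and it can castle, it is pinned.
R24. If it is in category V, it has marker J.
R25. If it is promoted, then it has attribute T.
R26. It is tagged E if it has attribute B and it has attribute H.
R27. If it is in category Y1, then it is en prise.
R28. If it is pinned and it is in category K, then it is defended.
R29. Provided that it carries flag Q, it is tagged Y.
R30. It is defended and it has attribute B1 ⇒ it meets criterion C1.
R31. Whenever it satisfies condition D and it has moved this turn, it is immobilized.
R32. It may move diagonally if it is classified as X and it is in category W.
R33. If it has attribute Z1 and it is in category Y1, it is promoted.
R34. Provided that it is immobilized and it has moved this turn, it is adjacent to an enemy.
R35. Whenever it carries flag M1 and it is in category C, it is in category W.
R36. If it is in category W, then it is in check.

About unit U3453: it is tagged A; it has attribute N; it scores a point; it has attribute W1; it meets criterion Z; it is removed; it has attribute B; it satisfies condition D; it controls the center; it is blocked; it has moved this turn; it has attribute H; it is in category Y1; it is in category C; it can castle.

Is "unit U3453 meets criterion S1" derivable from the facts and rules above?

Yes

By R1 (it meets criterion Z, it is in category C): it is tagged G.
By R16 (it is tagged A): it carries flag Q.
By R17 (it has moved this turn, it can castle): it carries flag S.
By R19 (it controls the center, it scores a point, it satisfies condition D): it has attribute Z1.
By R26 (it has attribute B, it has attribute H): it is tagged E.
By R27 (it is in category Y1): it is en prise.
By R29 (it carries flag Q): it is tagged Y.
By R31 (it satisfies condition D, it has moved this turn): it is immobilized.
By R33 (it has attribute Z1, it is in category Y1): it is promoted.
By R34 (it is immobilized, it has moved this turn): it is adjacent to an enemy.
By R4 (it is tagged E, it is blocked, it can castle): it meets criterion C1.
By R5 (it is adjacent to an enemy): it is in category A1.
By R21 (it is en prise): it is in state P.
By R23 (it is promoted, it has attribute W1, it can castle): it is pinned.
By R3 (it is in category A1, it carries flag S): it carries flag L.
By R7 (it carries flag L, it meets criterion Z): it is defended.
By R9 (it is in state P, it is tagged Y, it meets criterion C1): it is tagged Q1.
By R11 (it is tagged Q1): it is in category F1.
By R12 (it is defended, it is tagged G): it is shielded.
By R15 (it is pinned): it can capture.
By R18 (it can capture, it is in category F1): it carries flag M1.
By R35 (it carries flag M1, it is in category C): it is in category W.
By R36 (it is in category W): it is in check.
By R2 (it is in check, it is shielded): it has marker T1.
By R10 (it has marker T1): it meets criterion S1.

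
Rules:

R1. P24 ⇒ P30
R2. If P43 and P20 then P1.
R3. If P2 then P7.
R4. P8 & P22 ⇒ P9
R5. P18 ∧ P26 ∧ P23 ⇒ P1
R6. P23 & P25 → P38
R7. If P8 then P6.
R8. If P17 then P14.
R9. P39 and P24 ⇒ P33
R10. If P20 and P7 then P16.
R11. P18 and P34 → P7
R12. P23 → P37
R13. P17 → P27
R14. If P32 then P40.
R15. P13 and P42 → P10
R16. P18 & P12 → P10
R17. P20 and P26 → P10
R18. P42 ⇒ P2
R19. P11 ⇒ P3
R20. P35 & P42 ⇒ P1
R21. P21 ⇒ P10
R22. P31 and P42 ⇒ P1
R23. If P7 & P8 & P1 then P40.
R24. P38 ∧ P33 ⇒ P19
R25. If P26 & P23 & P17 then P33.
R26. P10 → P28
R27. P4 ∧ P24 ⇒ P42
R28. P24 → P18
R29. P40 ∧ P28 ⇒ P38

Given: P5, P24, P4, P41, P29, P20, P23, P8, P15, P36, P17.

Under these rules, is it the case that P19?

Forward chaining from the given facts derives: P30, P6, P14, P37, P27, P42, P18, P2, P7, P16.
The only rule concluding P19 is R24, which needs P38; that is never established.

No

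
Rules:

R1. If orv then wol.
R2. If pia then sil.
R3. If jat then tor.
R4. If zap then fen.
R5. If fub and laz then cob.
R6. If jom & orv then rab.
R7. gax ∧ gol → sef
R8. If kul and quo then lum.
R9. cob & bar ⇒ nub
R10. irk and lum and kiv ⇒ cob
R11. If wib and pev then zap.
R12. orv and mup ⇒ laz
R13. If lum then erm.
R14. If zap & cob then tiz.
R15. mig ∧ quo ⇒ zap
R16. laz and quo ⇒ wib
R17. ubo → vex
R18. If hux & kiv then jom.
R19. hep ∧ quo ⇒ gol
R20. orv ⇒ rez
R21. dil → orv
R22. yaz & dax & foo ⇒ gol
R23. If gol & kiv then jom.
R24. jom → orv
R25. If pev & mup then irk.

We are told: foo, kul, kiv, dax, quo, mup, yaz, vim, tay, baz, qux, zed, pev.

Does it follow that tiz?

Yes

lum  (by R8: kul, quo)
gol  (by R22: yaz, dax, foo)
jom  (by R23: gol, kiv)
orv  (by R24: jom)
irk  (by R25: pev, mup)
cob  (by R10: irk, lum, kiv)
laz  (by R12: orv, mup)
wib  (by R16: laz, quo)
zap  (by R11: wib, pev)
tiz  (by R14: zap, cob)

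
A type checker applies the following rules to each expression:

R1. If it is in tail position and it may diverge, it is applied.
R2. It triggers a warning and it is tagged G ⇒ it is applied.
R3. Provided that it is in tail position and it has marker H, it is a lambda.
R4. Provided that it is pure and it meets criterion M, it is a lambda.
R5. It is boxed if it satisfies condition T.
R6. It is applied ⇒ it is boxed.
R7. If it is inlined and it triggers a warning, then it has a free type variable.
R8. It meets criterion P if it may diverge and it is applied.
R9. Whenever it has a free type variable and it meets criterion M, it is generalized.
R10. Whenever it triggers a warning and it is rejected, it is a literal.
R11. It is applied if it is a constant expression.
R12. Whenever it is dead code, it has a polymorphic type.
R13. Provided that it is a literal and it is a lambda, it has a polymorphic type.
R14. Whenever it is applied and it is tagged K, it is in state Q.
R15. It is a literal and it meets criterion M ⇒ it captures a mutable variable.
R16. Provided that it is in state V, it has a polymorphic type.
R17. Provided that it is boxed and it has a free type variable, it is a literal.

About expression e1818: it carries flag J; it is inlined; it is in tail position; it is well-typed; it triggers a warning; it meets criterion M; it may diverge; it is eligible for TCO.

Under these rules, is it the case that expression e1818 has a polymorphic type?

Forward chaining from the given facts derives: is applied, is boxed, has a free type variable, meets criterion P, is generalized, is a literal, captures a mutable variable.
Rules concluding "it has a polymorphic type": R12 needs "it is dead code"; R13 needs "it is a lambda"; R16 needs "it is in state V" — none of these are established.

No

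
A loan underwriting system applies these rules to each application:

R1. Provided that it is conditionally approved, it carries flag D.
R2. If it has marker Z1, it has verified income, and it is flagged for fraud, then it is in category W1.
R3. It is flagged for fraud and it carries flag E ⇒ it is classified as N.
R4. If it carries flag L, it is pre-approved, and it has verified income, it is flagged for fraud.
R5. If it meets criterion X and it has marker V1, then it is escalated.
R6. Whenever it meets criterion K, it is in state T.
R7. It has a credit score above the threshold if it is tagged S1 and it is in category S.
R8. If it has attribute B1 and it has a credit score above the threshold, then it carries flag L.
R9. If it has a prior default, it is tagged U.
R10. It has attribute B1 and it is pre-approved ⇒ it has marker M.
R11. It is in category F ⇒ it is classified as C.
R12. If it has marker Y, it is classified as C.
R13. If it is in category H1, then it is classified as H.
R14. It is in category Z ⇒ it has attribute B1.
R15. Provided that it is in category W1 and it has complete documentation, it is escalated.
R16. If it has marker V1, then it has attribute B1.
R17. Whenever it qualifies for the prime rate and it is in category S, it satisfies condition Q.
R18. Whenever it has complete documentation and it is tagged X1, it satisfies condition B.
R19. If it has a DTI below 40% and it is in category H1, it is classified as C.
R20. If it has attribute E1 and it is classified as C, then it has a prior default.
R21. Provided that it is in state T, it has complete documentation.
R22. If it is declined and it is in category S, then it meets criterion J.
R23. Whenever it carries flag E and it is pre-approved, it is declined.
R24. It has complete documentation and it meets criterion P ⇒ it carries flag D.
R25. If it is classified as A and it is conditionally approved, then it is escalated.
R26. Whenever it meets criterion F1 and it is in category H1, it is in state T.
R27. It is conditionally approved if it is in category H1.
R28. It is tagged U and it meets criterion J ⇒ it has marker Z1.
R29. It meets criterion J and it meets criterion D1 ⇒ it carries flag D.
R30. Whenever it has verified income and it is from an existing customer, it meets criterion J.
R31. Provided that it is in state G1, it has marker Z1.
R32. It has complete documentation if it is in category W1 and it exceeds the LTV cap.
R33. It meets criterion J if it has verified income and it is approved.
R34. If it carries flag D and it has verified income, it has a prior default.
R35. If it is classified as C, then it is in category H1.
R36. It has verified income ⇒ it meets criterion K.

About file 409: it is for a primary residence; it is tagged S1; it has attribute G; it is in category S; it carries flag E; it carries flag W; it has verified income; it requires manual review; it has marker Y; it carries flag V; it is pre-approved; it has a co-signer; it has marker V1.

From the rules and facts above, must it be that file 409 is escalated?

By R7 (it is tagged S1, it is in category S): it has a credit score above the threshold.
By R12 (it has marker Y): it is classified as C.
By R16 (it has marker V1): it has attribute B1.
By R23 (it carries flag E, it is pre-approved): it is declined.
By R35 (it is classified as C): it is in category H1.
By R36 (it has verified income): it meets criterion K.
By R6 (it meets criterion K): it is in state T.
By R8 (it has attribute B1, it has a credit score above the threshold): it carries flag L.
By R21 (it is in state T): it has complete documentation.
By R22 (it is declined, it is in category S): it meets criterion J.
By R27 (it is in category H1): it is conditionally approved.
By R1 (it is conditionally approved): it carries flag D.
By R4 (it carries flag L, it is pre-approved, it has verified income): it is flagged for fraud.
By R34 (it carries flag D, it has verified income): it has a prior default.
By R9 (it has a prior default): it is tagged U.
By R28 (it is tagged U, it meets criterion J): it has marker Z1.
By R2 (it has marker Z1, it has verified income, it is flagged for fraud): it is in category W1.
By R15 (it is in category W1, it has complete documentation): it is escalated.

Yes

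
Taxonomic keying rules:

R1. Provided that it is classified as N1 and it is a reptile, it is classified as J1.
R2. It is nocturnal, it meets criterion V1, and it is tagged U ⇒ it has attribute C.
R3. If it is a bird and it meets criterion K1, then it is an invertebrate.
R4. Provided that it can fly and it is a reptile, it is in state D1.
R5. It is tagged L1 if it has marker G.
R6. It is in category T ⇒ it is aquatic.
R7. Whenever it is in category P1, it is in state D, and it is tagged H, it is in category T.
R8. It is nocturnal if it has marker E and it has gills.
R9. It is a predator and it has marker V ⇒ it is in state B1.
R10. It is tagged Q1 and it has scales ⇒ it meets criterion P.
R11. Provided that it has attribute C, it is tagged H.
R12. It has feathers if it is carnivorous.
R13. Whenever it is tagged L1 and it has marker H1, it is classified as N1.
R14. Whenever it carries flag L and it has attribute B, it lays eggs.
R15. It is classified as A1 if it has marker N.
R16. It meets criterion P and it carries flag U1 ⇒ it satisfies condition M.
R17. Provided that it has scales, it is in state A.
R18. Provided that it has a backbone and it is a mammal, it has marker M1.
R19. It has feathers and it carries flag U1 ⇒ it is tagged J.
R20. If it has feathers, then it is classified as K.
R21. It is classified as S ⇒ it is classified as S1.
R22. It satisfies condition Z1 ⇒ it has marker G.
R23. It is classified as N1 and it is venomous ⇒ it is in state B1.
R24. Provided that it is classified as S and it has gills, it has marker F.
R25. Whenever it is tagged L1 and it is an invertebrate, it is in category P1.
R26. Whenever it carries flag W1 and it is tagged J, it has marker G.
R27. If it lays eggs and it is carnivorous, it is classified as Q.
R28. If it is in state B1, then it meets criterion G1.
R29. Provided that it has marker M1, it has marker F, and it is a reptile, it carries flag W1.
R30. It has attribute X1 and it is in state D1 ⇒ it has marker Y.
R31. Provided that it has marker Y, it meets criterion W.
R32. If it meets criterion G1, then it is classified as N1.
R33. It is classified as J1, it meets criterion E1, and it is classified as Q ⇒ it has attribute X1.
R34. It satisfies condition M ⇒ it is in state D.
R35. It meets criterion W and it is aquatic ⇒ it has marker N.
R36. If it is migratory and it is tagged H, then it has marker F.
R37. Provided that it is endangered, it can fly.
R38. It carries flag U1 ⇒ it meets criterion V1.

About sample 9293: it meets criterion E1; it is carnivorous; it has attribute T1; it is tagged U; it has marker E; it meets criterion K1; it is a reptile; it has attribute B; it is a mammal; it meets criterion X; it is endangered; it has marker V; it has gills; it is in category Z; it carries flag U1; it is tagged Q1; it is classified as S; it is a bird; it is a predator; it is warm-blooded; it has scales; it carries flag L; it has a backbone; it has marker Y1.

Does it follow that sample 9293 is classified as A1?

By R3 (it is a bird, it meets criterion K1): it is an invertebrate.
By R8 (it has marker E, it has gills): it is nocturnal.
By R9 (it is a predator, it has marker V): it is in state B1.
By R10 (it is tagged Q1, it has scales): it meets criterion P.
By R12 (it is carnivorous): it has feathers.
By R14 (it carries flag L, it has attribute B): it lays eggs.
By R16 (it meets criterion P, it carries flag U1): it satisfies condition M.
By R18 (it has a backbone, it is a mammal): it has marker M1.
By R19 (it has feathers, it carries flag U1): it is tagged J.
By R24 (it is classified as S, it has gills): it has marker F.
By R27 (it lays eggs, it is carnivorous): it is classified as Q.
By R28 (it is in state B1): it meets criterion G1.
By R29 (it has marker M1, it has marker F, it is a reptile): it carries flag W1.
By R32 (it meets criterion G1): it is classified as N1.
By R34 (it satisfies condition M): it is in state D.
By R37 (it is endangered): it can fly.
By R38 (it carries flag U1): it meets criterion V1.
By R1 (it is classified as N1, it is a reptile): it is classified as J1.
By R2 (it is nocturnal, it meets criterion V1, it is tagged U): it has attribute C.
By R4 (it can fly, it is a reptile): it is in state D1.
By R11 (it has attribute C): it is tagged H.
By R26 (it carries flag W1, it is tagged J): it has marker G.
By R33 (it is classified as J1, it meets criterion E1, it is classified as Q): it has attribute X1.
By R5 (it has marker G): it is tagged L1.
By R25 (it is tagged L1, it is an invertebrate): it is in category P1.
By R30 (it has attribute X1, it is in state D1): it has marker Y.
By R31 (it has marker Y): it meets criterion W.
By R7 (it is in category P1, it is in state D, it is tagged H): it is in category T.
By R6 (it is in category T): it is aquatic.
By R35 (it meets criterion W, it is aquatic): it has marker N.
By R15 (it has marker N): it is classified as A1.

Yes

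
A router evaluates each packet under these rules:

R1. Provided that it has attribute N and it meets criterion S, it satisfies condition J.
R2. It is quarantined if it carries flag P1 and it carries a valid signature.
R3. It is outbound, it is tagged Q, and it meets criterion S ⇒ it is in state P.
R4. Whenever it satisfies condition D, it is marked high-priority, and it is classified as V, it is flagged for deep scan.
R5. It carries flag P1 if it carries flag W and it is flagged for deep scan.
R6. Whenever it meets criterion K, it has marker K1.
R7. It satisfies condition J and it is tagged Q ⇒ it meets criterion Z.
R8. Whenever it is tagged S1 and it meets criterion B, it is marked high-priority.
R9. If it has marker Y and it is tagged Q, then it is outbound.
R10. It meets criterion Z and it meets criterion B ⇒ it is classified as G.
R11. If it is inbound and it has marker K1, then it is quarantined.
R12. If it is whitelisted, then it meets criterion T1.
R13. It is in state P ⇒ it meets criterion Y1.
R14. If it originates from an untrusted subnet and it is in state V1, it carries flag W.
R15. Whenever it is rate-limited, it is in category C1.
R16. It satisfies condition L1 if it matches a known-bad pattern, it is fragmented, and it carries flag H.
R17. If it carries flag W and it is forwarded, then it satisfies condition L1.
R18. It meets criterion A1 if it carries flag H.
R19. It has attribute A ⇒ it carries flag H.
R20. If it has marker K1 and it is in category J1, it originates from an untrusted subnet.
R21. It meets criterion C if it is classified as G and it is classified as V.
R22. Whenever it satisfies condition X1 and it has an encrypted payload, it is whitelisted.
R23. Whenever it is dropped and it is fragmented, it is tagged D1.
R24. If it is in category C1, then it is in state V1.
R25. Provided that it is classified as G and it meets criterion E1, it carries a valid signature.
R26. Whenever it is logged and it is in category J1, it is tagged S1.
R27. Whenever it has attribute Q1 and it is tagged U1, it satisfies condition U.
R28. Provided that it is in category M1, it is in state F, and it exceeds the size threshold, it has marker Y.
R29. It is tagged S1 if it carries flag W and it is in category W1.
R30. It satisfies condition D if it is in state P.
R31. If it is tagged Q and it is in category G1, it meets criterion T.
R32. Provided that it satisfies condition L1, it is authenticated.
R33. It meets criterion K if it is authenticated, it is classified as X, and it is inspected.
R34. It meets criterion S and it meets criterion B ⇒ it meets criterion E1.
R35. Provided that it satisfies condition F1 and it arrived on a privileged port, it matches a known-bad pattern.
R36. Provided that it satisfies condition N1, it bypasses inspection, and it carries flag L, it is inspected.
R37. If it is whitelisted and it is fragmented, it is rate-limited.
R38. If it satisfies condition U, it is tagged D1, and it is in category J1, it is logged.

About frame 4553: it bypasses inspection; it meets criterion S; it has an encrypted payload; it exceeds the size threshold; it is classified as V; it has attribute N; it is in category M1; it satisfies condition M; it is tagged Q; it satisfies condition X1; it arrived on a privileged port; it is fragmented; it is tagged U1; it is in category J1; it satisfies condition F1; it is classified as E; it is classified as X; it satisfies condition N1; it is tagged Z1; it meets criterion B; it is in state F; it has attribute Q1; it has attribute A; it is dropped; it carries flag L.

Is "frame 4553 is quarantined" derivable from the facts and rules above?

By R1 (it has attribute N, it meets criterion S): it satisfies condition J.
By R7 (it satisfies condition J, it is tagged Q): it meets criterion Z.
By R10 (it meets criterion Z, it meets criterion B): it is classified as G.
By R19 (it has attribute A): it carries flag H.
By R22 (it satisfies condition X1, it has an encrypted payload): it is whitelisted.
By R23 (it is dropped, it is fragmented): it is tagged D1.
By R27 (it has attribute Q1, it is tagged U1): it satisfies condition U.
By R28 (it is in category M1, it is in state F, it exceeds the size threshold): it has marker Y.
By R34 (it meets criterion S, it meets criterion B): it meets criterion E1.
By R35 (it satisfies condition F1, it arrived on a privileged port): it matches a known-bad pattern.
By R36 (it satisfies condition N1, it bypasses inspection, it carries flag L): it is inspected.
By R37 (it is whitelisted, it is fragmented): it is rate-limited.
By R38 (it satisfies condition U, it is tagged D1, it is in category J1): it is logged.
By R9 (it has marker Y, it is tagged Q): it is outbound.
By R15 (it is rate-limited): it is in category C1.
By R16 (it matches a known-bad pattern, it is fragmented, it carries flag H): it satisfies condition L1.
By R24 (it is in category C1): it is in state V1.
By R25 (it is classified as G, it meets criterion E1): it carries a valid signature.
By R26 (it is logged, it is in category J1): it is tagged S1.
By R32 (it satisfies condition L1): it is authenticated.
By R33 (it is authenticated, it is classified as X, it is inspected): it meets criterion K.
By R3 (it is outbound, it is tagged Q, it meets criterion S): it is in state P.
By R6 (it meets criterion K): it has marker K1.
By R8 (it is tagged S1, it meets criterion B): it is marked high-priority.
By R20 (it has marker K1, it is in category J1): it originates from an untrusted subnet.
By R30 (it is in state P): it satisfies condition D.
By R4 (it satisfies condition D, it is marked high-priority, it is classified as V): it is flagged for deep scan.
By R14 (it originates from an untrusted subnet, it is in state V1): it carries flag W.
By R5 (it carries flag W, it is flagged for deep scan): it carries flag P1.
By R2 (it carries flag P1, it carries a valid signature): it is quarantined.

Yes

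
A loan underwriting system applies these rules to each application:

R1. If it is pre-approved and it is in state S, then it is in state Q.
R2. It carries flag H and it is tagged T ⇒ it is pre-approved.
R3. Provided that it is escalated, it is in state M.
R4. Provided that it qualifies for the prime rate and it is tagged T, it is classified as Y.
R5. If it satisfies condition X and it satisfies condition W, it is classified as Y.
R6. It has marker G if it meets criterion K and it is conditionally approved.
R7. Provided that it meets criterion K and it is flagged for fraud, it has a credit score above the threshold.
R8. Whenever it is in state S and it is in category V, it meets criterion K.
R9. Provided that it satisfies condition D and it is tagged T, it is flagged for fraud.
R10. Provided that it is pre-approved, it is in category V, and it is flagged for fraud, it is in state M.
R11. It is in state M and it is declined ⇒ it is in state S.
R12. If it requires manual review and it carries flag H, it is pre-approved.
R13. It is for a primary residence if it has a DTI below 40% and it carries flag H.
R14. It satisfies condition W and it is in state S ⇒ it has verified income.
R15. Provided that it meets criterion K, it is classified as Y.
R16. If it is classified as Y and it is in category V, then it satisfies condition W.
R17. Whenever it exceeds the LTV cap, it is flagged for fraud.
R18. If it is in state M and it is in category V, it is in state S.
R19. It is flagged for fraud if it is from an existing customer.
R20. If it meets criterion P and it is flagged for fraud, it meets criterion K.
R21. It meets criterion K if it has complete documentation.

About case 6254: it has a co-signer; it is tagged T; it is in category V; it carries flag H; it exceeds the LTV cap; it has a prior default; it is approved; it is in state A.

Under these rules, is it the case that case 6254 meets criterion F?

Forward chaining from the given facts derives: is pre-approved, is flagged for fraud, is in state M, is in state S, is in state Q, meets criterion K, is classified as Y, satisfies condition W, has a credit score above the threshold, has verified income.
No rule has "it meets criterion F" as its conclusion, and it is not among the given facts.

No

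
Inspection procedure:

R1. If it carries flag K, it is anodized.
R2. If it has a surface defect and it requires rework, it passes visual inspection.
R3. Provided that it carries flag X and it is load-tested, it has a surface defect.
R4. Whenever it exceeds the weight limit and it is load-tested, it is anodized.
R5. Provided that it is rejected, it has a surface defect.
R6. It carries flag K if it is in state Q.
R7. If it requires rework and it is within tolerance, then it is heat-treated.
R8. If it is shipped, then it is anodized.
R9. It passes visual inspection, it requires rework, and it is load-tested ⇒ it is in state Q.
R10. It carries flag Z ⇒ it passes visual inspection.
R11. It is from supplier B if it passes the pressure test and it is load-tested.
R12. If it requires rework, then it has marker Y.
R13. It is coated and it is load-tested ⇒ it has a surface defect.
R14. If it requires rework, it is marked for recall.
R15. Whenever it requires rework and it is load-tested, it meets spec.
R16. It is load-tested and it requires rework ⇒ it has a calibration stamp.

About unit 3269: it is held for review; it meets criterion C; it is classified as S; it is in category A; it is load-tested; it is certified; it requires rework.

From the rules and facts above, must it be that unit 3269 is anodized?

No

Forward chaining from the given facts derives: has marker Y, is marked for recall, meets spec, has a calibration stamp.
Rules concluding "it is anodized": R1 needs "it carries flag K"; R4 needs "it exceeds the weight limit"; R8 needs "it is shipped" — none of these are established.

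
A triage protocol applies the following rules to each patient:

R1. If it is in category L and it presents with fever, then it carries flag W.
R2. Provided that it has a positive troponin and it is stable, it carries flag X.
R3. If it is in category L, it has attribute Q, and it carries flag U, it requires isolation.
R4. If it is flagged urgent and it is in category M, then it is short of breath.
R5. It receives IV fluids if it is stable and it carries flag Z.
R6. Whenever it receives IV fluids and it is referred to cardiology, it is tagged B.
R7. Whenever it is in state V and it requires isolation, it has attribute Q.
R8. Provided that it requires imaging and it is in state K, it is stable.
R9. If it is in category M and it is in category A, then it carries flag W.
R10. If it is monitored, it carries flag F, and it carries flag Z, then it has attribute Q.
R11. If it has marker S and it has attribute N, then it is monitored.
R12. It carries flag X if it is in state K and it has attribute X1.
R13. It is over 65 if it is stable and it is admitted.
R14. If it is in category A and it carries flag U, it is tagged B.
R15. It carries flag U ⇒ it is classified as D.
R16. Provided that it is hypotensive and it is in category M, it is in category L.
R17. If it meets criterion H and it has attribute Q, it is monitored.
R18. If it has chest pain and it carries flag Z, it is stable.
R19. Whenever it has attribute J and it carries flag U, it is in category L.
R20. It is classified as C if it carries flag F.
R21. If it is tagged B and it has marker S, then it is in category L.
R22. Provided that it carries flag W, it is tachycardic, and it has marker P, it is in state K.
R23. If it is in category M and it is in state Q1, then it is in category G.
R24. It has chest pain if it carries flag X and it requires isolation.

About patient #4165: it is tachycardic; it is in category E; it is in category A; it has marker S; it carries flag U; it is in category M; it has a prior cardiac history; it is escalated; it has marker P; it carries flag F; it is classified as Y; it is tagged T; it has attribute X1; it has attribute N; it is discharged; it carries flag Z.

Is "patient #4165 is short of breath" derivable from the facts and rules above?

No

Forward chaining from the given facts derives: carries flag W, is monitored, is tagged B, is classified as D, is classified as C, is in category L, is in state K, has attribute Q, carries flag X, requires isolation, has chest pain, is stable, receives IV fluids.
The only rule concluding "it is short of breath" is R4, which needs "it is flagged urgent"; that is never established.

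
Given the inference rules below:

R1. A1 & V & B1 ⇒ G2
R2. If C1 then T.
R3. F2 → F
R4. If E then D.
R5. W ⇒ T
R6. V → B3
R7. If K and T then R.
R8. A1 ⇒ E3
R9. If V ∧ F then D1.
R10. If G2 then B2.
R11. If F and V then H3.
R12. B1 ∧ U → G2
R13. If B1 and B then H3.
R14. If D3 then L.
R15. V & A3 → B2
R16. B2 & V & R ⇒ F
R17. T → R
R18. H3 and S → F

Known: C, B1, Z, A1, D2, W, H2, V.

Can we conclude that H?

Forward chaining from the given facts derives: G2, T, B3, E3, B2, R, F, D1, H3.
No rule has H as its conclusion, and it is not among the given facts.

No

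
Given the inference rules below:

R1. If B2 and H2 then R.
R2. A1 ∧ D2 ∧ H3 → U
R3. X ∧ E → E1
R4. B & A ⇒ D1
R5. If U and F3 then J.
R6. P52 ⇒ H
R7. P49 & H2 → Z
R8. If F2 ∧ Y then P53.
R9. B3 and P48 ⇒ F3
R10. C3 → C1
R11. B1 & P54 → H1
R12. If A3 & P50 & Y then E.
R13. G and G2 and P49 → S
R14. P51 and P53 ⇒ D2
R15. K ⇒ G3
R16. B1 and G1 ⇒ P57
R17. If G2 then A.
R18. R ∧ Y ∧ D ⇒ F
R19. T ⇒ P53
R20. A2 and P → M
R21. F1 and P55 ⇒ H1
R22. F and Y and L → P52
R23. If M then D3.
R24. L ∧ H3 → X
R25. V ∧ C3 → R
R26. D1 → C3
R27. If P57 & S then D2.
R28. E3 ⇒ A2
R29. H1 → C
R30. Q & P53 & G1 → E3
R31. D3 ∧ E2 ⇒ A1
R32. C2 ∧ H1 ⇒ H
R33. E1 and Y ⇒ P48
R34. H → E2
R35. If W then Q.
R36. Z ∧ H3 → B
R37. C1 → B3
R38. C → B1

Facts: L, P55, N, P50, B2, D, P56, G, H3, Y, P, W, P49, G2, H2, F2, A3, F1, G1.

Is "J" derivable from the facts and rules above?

R  (by R1: B2, H2)
Z  (by R7: P49, H2)
P53  (by R8: F2, Y)
E  (by R12: A3, P50, Y)
S  (by R13: G, G2, P49)
A  (by R17: G2)
F  (by R18: R, Y, D)
H1  (by R21: F1, P55)
P52  (by R22: F, Y, L)
X  (by R24: L, H3)
C  (by R29: H1)
Q  (by R35: W)
B  (by R36: Z, H3)
B1  (by R38: C)
E1  (by R3: X, E)
D1  (by R4: B, A)
H  (by R6: P52)
P57  (by R16: B1, G1)
C3  (by R26: D1)
D2  (by R27: P57, S)
E3  (by R30: Q, P53, G1)
P48  (by R33: E1, Y)
E2  (by R34: H)
C1  (by R10: C3)
A2  (by R28: E3)
B3  (by R37: C1)
F3  (by R9: B3, P48)
M  (by R20: A2, P)
D3  (by R23: M)
A1  (by R31: D3, E2)
U  (by R2: A1, D2, H3)
J  (by R5: U, F3)

Yes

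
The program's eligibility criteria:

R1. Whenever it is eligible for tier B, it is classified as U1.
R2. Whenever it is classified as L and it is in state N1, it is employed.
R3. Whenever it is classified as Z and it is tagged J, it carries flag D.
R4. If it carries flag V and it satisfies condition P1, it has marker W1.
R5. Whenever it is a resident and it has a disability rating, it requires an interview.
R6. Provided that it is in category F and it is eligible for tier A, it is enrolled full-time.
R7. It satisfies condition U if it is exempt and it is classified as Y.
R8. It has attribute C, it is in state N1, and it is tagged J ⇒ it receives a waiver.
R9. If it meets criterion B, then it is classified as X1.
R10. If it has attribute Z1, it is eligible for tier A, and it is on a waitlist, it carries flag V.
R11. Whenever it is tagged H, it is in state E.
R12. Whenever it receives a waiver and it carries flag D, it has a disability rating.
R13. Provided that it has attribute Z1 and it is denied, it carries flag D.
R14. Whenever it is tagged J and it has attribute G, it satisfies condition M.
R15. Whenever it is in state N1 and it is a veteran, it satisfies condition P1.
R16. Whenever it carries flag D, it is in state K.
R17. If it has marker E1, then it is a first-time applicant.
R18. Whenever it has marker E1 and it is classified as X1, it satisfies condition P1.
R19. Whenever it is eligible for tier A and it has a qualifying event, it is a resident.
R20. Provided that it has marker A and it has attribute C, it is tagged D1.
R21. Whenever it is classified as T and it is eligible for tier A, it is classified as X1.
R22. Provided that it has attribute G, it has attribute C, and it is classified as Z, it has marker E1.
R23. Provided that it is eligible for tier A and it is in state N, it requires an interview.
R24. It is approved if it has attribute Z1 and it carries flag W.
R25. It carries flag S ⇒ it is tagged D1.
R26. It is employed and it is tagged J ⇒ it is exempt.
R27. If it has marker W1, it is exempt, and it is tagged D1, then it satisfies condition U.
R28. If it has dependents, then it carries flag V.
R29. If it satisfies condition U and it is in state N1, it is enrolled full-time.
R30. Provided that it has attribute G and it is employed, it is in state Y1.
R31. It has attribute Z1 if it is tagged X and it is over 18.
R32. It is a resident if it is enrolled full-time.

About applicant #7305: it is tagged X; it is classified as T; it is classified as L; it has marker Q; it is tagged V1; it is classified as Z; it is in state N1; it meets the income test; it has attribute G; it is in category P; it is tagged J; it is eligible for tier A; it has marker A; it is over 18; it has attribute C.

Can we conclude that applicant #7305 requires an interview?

No

Forward chaining from the given facts derives: is employed, carries flag D, receives a waiver, has a disability rating, satisfies condition M, is in state K, is tagged D1, is classified as X1, has marker E1, is exempt, is in state Y1, has attribute Z1, is a first-time applicant, satisfies condition P1.
Rules concluding "it requires an interview": R5 needs "it is a resident"; R23 needs "it is in state N" — none of these are established.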